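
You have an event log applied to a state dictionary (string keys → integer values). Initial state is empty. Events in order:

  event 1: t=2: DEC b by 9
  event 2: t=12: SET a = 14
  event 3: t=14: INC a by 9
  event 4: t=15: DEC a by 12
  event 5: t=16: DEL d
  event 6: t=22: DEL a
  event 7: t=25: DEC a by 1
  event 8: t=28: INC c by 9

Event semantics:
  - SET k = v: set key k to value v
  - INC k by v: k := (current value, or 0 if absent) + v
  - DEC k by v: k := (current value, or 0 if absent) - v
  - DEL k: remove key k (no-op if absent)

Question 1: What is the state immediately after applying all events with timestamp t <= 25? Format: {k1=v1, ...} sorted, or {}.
Apply events with t <= 25 (7 events):
  after event 1 (t=2: DEC b by 9): {b=-9}
  after event 2 (t=12: SET a = 14): {a=14, b=-9}
  after event 3 (t=14: INC a by 9): {a=23, b=-9}
  after event 4 (t=15: DEC a by 12): {a=11, b=-9}
  after event 5 (t=16: DEL d): {a=11, b=-9}
  after event 6 (t=22: DEL a): {b=-9}
  after event 7 (t=25: DEC a by 1): {a=-1, b=-9}

Answer: {a=-1, b=-9}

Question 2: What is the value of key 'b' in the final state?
Track key 'b' through all 8 events:
  event 1 (t=2: DEC b by 9): b (absent) -> -9
  event 2 (t=12: SET a = 14): b unchanged
  event 3 (t=14: INC a by 9): b unchanged
  event 4 (t=15: DEC a by 12): b unchanged
  event 5 (t=16: DEL d): b unchanged
  event 6 (t=22: DEL a): b unchanged
  event 7 (t=25: DEC a by 1): b unchanged
  event 8 (t=28: INC c by 9): b unchanged
Final: b = -9

Answer: -9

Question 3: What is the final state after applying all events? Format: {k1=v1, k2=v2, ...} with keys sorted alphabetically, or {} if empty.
  after event 1 (t=2: DEC b by 9): {b=-9}
  after event 2 (t=12: SET a = 14): {a=14, b=-9}
  after event 3 (t=14: INC a by 9): {a=23, b=-9}
  after event 4 (t=15: DEC a by 12): {a=11, b=-9}
  after event 5 (t=16: DEL d): {a=11, b=-9}
  after event 6 (t=22: DEL a): {b=-9}
  after event 7 (t=25: DEC a by 1): {a=-1, b=-9}
  after event 8 (t=28: INC c by 9): {a=-1, b=-9, c=9}

Answer: {a=-1, b=-9, c=9}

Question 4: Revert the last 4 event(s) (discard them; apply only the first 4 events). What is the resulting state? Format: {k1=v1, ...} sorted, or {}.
Answer: {a=11, b=-9}

Derivation:
Keep first 4 events (discard last 4):
  after event 1 (t=2: DEC b by 9): {b=-9}
  after event 2 (t=12: SET a = 14): {a=14, b=-9}
  after event 3 (t=14: INC a by 9): {a=23, b=-9}
  after event 4 (t=15: DEC a by 12): {a=11, b=-9}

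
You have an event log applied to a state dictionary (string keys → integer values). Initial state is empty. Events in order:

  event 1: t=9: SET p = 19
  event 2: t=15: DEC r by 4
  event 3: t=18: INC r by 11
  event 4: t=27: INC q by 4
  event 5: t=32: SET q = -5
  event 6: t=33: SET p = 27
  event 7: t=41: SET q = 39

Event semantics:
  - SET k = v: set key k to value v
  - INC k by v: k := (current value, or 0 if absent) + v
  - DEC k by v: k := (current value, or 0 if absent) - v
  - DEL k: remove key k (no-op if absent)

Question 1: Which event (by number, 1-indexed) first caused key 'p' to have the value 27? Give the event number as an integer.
Looking for first event where p becomes 27:
  event 1: p = 19
  event 2: p = 19
  event 3: p = 19
  event 4: p = 19
  event 5: p = 19
  event 6: p 19 -> 27  <-- first match

Answer: 6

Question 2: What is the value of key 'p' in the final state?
Track key 'p' through all 7 events:
  event 1 (t=9: SET p = 19): p (absent) -> 19
  event 2 (t=15: DEC r by 4): p unchanged
  event 3 (t=18: INC r by 11): p unchanged
  event 4 (t=27: INC q by 4): p unchanged
  event 5 (t=32: SET q = -5): p unchanged
  event 6 (t=33: SET p = 27): p 19 -> 27
  event 7 (t=41: SET q = 39): p unchanged
Final: p = 27

Answer: 27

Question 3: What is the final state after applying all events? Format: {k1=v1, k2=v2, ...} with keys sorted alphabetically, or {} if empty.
  after event 1 (t=9: SET p = 19): {p=19}
  after event 2 (t=15: DEC r by 4): {p=19, r=-4}
  after event 3 (t=18: INC r by 11): {p=19, r=7}
  after event 4 (t=27: INC q by 4): {p=19, q=4, r=7}
  after event 5 (t=32: SET q = -5): {p=19, q=-5, r=7}
  after event 6 (t=33: SET p = 27): {p=27, q=-5, r=7}
  after event 7 (t=41: SET q = 39): {p=27, q=39, r=7}

Answer: {p=27, q=39, r=7}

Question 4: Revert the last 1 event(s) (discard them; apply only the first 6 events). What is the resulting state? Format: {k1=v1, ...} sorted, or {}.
Keep first 6 events (discard last 1):
  after event 1 (t=9: SET p = 19): {p=19}
  after event 2 (t=15: DEC r by 4): {p=19, r=-4}
  after event 3 (t=18: INC r by 11): {p=19, r=7}
  after event 4 (t=27: INC q by 4): {p=19, q=4, r=7}
  after event 5 (t=32: SET q = -5): {p=19, q=-5, r=7}
  after event 6 (t=33: SET p = 27): {p=27, q=-5, r=7}

Answer: {p=27, q=-5, r=7}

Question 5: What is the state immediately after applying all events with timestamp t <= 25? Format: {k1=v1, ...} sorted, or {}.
Answer: {p=19, r=7}

Derivation:
Apply events with t <= 25 (3 events):
  after event 1 (t=9: SET p = 19): {p=19}
  after event 2 (t=15: DEC r by 4): {p=19, r=-4}
  after event 3 (t=18: INC r by 11): {p=19, r=7}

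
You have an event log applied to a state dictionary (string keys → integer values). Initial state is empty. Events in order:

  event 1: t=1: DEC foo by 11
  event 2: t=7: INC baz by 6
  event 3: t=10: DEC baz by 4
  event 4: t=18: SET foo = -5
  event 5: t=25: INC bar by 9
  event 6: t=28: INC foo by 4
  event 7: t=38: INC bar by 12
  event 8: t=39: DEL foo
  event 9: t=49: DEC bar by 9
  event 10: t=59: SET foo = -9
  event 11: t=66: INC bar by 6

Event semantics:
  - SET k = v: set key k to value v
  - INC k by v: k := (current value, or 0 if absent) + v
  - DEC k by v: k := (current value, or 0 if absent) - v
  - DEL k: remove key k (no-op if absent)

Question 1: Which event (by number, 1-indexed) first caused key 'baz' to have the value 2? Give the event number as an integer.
Answer: 3

Derivation:
Looking for first event where baz becomes 2:
  event 2: baz = 6
  event 3: baz 6 -> 2  <-- first match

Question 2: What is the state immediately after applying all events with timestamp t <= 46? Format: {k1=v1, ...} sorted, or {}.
Apply events with t <= 46 (8 events):
  after event 1 (t=1: DEC foo by 11): {foo=-11}
  after event 2 (t=7: INC baz by 6): {baz=6, foo=-11}
  after event 3 (t=10: DEC baz by 4): {baz=2, foo=-11}
  after event 4 (t=18: SET foo = -5): {baz=2, foo=-5}
  after event 5 (t=25: INC bar by 9): {bar=9, baz=2, foo=-5}
  after event 6 (t=28: INC foo by 4): {bar=9, baz=2, foo=-1}
  after event 7 (t=38: INC bar by 12): {bar=21, baz=2, foo=-1}
  after event 8 (t=39: DEL foo): {bar=21, baz=2}

Answer: {bar=21, baz=2}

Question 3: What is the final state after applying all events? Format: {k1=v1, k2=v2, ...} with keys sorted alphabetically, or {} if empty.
Answer: {bar=18, baz=2, foo=-9}

Derivation:
  after event 1 (t=1: DEC foo by 11): {foo=-11}
  after event 2 (t=7: INC baz by 6): {baz=6, foo=-11}
  after event 3 (t=10: DEC baz by 4): {baz=2, foo=-11}
  after event 4 (t=18: SET foo = -5): {baz=2, foo=-5}
  after event 5 (t=25: INC bar by 9): {bar=9, baz=2, foo=-5}
  after event 6 (t=28: INC foo by 4): {bar=9, baz=2, foo=-1}
  after event 7 (t=38: INC bar by 12): {bar=21, baz=2, foo=-1}
  after event 8 (t=39: DEL foo): {bar=21, baz=2}
  after event 9 (t=49: DEC bar by 9): {bar=12, baz=2}
  after event 10 (t=59: SET foo = -9): {bar=12, baz=2, foo=-9}
  after event 11 (t=66: INC bar by 6): {bar=18, baz=2, foo=-9}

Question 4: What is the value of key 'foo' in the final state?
Track key 'foo' through all 11 events:
  event 1 (t=1: DEC foo by 11): foo (absent) -> -11
  event 2 (t=7: INC baz by 6): foo unchanged
  event 3 (t=10: DEC baz by 4): foo unchanged
  event 4 (t=18: SET foo = -5): foo -11 -> -5
  event 5 (t=25: INC bar by 9): foo unchanged
  event 6 (t=28: INC foo by 4): foo -5 -> -1
  event 7 (t=38: INC bar by 12): foo unchanged
  event 8 (t=39: DEL foo): foo -1 -> (absent)
  event 9 (t=49: DEC bar by 9): foo unchanged
  event 10 (t=59: SET foo = -9): foo (absent) -> -9
  event 11 (t=66: INC bar by 6): foo unchanged
Final: foo = -9

Answer: -9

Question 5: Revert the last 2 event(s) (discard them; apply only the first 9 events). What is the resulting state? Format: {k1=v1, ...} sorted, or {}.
Keep first 9 events (discard last 2):
  after event 1 (t=1: DEC foo by 11): {foo=-11}
  after event 2 (t=7: INC baz by 6): {baz=6, foo=-11}
  after event 3 (t=10: DEC baz by 4): {baz=2, foo=-11}
  after event 4 (t=18: SET foo = -5): {baz=2, foo=-5}
  after event 5 (t=25: INC bar by 9): {bar=9, baz=2, foo=-5}
  after event 6 (t=28: INC foo by 4): {bar=9, baz=2, foo=-1}
  after event 7 (t=38: INC bar by 12): {bar=21, baz=2, foo=-1}
  after event 8 (t=39: DEL foo): {bar=21, baz=2}
  after event 9 (t=49: DEC bar by 9): {bar=12, baz=2}

Answer: {bar=12, baz=2}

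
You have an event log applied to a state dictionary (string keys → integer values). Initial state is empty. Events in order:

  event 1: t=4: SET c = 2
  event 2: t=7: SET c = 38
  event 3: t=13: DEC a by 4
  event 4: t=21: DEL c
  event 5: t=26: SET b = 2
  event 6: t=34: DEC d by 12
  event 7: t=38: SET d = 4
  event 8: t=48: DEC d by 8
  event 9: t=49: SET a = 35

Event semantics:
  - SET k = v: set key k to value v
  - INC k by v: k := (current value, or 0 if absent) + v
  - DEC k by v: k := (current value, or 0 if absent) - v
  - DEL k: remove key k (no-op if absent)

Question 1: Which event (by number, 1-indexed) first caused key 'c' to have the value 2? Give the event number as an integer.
Answer: 1

Derivation:
Looking for first event where c becomes 2:
  event 1: c (absent) -> 2  <-- first match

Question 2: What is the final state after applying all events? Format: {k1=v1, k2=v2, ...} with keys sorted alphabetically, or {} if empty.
  after event 1 (t=4: SET c = 2): {c=2}
  after event 2 (t=7: SET c = 38): {c=38}
  after event 3 (t=13: DEC a by 4): {a=-4, c=38}
  after event 4 (t=21: DEL c): {a=-4}
  after event 5 (t=26: SET b = 2): {a=-4, b=2}
  after event 6 (t=34: DEC d by 12): {a=-4, b=2, d=-12}
  after event 7 (t=38: SET d = 4): {a=-4, b=2, d=4}
  after event 8 (t=48: DEC d by 8): {a=-4, b=2, d=-4}
  after event 9 (t=49: SET a = 35): {a=35, b=2, d=-4}

Answer: {a=35, b=2, d=-4}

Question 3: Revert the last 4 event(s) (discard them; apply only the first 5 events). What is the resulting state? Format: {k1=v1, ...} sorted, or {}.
Keep first 5 events (discard last 4):
  after event 1 (t=4: SET c = 2): {c=2}
  after event 2 (t=7: SET c = 38): {c=38}
  after event 3 (t=13: DEC a by 4): {a=-4, c=38}
  after event 4 (t=21: DEL c): {a=-4}
  after event 5 (t=26: SET b = 2): {a=-4, b=2}

Answer: {a=-4, b=2}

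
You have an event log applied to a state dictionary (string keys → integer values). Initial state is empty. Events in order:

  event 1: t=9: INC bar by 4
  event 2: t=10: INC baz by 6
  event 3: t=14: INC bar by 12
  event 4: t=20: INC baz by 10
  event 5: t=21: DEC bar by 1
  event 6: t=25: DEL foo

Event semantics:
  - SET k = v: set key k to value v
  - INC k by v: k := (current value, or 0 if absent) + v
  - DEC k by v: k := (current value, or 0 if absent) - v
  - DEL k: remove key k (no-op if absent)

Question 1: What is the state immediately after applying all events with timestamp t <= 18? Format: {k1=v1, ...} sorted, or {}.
Apply events with t <= 18 (3 events):
  after event 1 (t=9: INC bar by 4): {bar=4}
  after event 2 (t=10: INC baz by 6): {bar=4, baz=6}
  after event 3 (t=14: INC bar by 12): {bar=16, baz=6}

Answer: {bar=16, baz=6}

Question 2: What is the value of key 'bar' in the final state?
Answer: 15

Derivation:
Track key 'bar' through all 6 events:
  event 1 (t=9: INC bar by 4): bar (absent) -> 4
  event 2 (t=10: INC baz by 6): bar unchanged
  event 3 (t=14: INC bar by 12): bar 4 -> 16
  event 4 (t=20: INC baz by 10): bar unchanged
  event 5 (t=21: DEC bar by 1): bar 16 -> 15
  event 6 (t=25: DEL foo): bar unchanged
Final: bar = 15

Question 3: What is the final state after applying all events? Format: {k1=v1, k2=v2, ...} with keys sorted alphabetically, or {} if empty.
Answer: {bar=15, baz=16}

Derivation:
  after event 1 (t=9: INC bar by 4): {bar=4}
  after event 2 (t=10: INC baz by 6): {bar=4, baz=6}
  after event 3 (t=14: INC bar by 12): {bar=16, baz=6}
  after event 4 (t=20: INC baz by 10): {bar=16, baz=16}
  after event 5 (t=21: DEC bar by 1): {bar=15, baz=16}
  after event 6 (t=25: DEL foo): {bar=15, baz=16}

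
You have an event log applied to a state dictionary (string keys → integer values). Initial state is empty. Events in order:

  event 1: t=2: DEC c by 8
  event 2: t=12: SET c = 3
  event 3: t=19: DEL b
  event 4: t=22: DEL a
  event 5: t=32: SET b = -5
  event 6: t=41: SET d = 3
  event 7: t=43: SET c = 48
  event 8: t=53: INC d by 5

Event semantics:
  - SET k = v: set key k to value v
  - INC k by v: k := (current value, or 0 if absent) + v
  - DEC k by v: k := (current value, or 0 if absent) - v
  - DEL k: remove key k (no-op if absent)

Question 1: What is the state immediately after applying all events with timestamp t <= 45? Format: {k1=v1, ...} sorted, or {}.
Apply events with t <= 45 (7 events):
  after event 1 (t=2: DEC c by 8): {c=-8}
  after event 2 (t=12: SET c = 3): {c=3}
  after event 3 (t=19: DEL b): {c=3}
  after event 4 (t=22: DEL a): {c=3}
  after event 5 (t=32: SET b = -5): {b=-5, c=3}
  after event 6 (t=41: SET d = 3): {b=-5, c=3, d=3}
  after event 7 (t=43: SET c = 48): {b=-5, c=48, d=3}

Answer: {b=-5, c=48, d=3}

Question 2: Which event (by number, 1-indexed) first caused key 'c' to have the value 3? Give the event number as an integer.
Looking for first event where c becomes 3:
  event 1: c = -8
  event 2: c -8 -> 3  <-- first match

Answer: 2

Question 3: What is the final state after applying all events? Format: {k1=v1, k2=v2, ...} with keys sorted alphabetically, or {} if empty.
Answer: {b=-5, c=48, d=8}

Derivation:
  after event 1 (t=2: DEC c by 8): {c=-8}
  after event 2 (t=12: SET c = 3): {c=3}
  after event 3 (t=19: DEL b): {c=3}
  after event 4 (t=22: DEL a): {c=3}
  after event 5 (t=32: SET b = -5): {b=-5, c=3}
  after event 6 (t=41: SET d = 3): {b=-5, c=3, d=3}
  after event 7 (t=43: SET c = 48): {b=-5, c=48, d=3}
  after event 8 (t=53: INC d by 5): {b=-5, c=48, d=8}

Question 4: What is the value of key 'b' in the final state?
Answer: -5

Derivation:
Track key 'b' through all 8 events:
  event 1 (t=2: DEC c by 8): b unchanged
  event 2 (t=12: SET c = 3): b unchanged
  event 3 (t=19: DEL b): b (absent) -> (absent)
  event 4 (t=22: DEL a): b unchanged
  event 5 (t=32: SET b = -5): b (absent) -> -5
  event 6 (t=41: SET d = 3): b unchanged
  event 7 (t=43: SET c = 48): b unchanged
  event 8 (t=53: INC d by 5): b unchanged
Final: b = -5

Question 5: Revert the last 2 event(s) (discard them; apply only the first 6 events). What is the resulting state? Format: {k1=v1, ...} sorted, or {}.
Answer: {b=-5, c=3, d=3}

Derivation:
Keep first 6 events (discard last 2):
  after event 1 (t=2: DEC c by 8): {c=-8}
  after event 2 (t=12: SET c = 3): {c=3}
  after event 3 (t=19: DEL b): {c=3}
  after event 4 (t=22: DEL a): {c=3}
  after event 5 (t=32: SET b = -5): {b=-5, c=3}
  after event 6 (t=41: SET d = 3): {b=-5, c=3, d=3}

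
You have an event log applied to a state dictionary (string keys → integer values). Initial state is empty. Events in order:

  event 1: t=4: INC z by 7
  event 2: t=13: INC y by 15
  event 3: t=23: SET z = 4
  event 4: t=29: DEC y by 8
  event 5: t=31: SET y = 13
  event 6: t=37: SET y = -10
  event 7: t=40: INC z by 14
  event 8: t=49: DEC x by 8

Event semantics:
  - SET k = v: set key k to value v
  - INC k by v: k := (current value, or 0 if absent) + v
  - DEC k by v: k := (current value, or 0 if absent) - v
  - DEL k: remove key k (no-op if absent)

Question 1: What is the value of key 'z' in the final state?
Track key 'z' through all 8 events:
  event 1 (t=4: INC z by 7): z (absent) -> 7
  event 2 (t=13: INC y by 15): z unchanged
  event 3 (t=23: SET z = 4): z 7 -> 4
  event 4 (t=29: DEC y by 8): z unchanged
  event 5 (t=31: SET y = 13): z unchanged
  event 6 (t=37: SET y = -10): z unchanged
  event 7 (t=40: INC z by 14): z 4 -> 18
  event 8 (t=49: DEC x by 8): z unchanged
Final: z = 18

Answer: 18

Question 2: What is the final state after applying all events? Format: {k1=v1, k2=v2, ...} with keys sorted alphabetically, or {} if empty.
  after event 1 (t=4: INC z by 7): {z=7}
  after event 2 (t=13: INC y by 15): {y=15, z=7}
  after event 3 (t=23: SET z = 4): {y=15, z=4}
  after event 4 (t=29: DEC y by 8): {y=7, z=4}
  after event 5 (t=31: SET y = 13): {y=13, z=4}
  after event 6 (t=37: SET y = -10): {y=-10, z=4}
  after event 7 (t=40: INC z by 14): {y=-10, z=18}
  after event 8 (t=49: DEC x by 8): {x=-8, y=-10, z=18}

Answer: {x=-8, y=-10, z=18}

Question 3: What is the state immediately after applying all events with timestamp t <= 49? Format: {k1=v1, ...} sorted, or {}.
Apply events with t <= 49 (8 events):
  after event 1 (t=4: INC z by 7): {z=7}
  after event 2 (t=13: INC y by 15): {y=15, z=7}
  after event 3 (t=23: SET z = 4): {y=15, z=4}
  after event 4 (t=29: DEC y by 8): {y=7, z=4}
  after event 5 (t=31: SET y = 13): {y=13, z=4}
  after event 6 (t=37: SET y = -10): {y=-10, z=4}
  after event 7 (t=40: INC z by 14): {y=-10, z=18}
  after event 8 (t=49: DEC x by 8): {x=-8, y=-10, z=18}

Answer: {x=-8, y=-10, z=18}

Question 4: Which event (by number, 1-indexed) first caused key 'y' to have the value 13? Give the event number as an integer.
Answer: 5

Derivation:
Looking for first event where y becomes 13:
  event 2: y = 15
  event 3: y = 15
  event 4: y = 7
  event 5: y 7 -> 13  <-- first match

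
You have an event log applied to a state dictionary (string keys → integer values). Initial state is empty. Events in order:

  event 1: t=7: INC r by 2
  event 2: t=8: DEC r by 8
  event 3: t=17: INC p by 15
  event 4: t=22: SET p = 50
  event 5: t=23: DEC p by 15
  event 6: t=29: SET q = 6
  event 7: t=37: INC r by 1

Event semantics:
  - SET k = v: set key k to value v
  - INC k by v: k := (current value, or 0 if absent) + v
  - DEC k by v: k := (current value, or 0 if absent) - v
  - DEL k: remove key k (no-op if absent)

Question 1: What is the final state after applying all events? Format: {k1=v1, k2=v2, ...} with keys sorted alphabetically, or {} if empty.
Answer: {p=35, q=6, r=-5}

Derivation:
  after event 1 (t=7: INC r by 2): {r=2}
  after event 2 (t=8: DEC r by 8): {r=-6}
  after event 3 (t=17: INC p by 15): {p=15, r=-6}
  after event 4 (t=22: SET p = 50): {p=50, r=-6}
  after event 5 (t=23: DEC p by 15): {p=35, r=-6}
  after event 6 (t=29: SET q = 6): {p=35, q=6, r=-6}
  after event 7 (t=37: INC r by 1): {p=35, q=6, r=-5}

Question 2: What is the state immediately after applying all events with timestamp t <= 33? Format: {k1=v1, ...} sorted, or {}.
Answer: {p=35, q=6, r=-6}

Derivation:
Apply events with t <= 33 (6 events):
  after event 1 (t=7: INC r by 2): {r=2}
  after event 2 (t=8: DEC r by 8): {r=-6}
  after event 3 (t=17: INC p by 15): {p=15, r=-6}
  after event 4 (t=22: SET p = 50): {p=50, r=-6}
  after event 5 (t=23: DEC p by 15): {p=35, r=-6}
  after event 6 (t=29: SET q = 6): {p=35, q=6, r=-6}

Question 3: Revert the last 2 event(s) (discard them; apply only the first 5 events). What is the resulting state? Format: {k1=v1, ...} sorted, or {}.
Keep first 5 events (discard last 2):
  after event 1 (t=7: INC r by 2): {r=2}
  after event 2 (t=8: DEC r by 8): {r=-6}
  after event 3 (t=17: INC p by 15): {p=15, r=-6}
  after event 4 (t=22: SET p = 50): {p=50, r=-6}
  after event 5 (t=23: DEC p by 15): {p=35, r=-6}

Answer: {p=35, r=-6}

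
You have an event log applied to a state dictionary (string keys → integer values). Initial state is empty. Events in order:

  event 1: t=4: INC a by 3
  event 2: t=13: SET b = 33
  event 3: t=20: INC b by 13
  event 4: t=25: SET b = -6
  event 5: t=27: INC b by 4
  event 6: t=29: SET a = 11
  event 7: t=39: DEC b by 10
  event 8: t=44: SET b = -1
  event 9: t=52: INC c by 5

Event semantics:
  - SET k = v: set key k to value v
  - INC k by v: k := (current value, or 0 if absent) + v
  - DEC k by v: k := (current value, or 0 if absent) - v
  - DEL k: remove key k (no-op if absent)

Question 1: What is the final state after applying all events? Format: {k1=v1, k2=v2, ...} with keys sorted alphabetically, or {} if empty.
Answer: {a=11, b=-1, c=5}

Derivation:
  after event 1 (t=4: INC a by 3): {a=3}
  after event 2 (t=13: SET b = 33): {a=3, b=33}
  after event 3 (t=20: INC b by 13): {a=3, b=46}
  after event 4 (t=25: SET b = -6): {a=3, b=-6}
  after event 5 (t=27: INC b by 4): {a=3, b=-2}
  after event 6 (t=29: SET a = 11): {a=11, b=-2}
  after event 7 (t=39: DEC b by 10): {a=11, b=-12}
  after event 8 (t=44: SET b = -1): {a=11, b=-1}
  after event 9 (t=52: INC c by 5): {a=11, b=-1, c=5}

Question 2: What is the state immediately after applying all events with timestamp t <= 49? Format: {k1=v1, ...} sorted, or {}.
Apply events with t <= 49 (8 events):
  after event 1 (t=4: INC a by 3): {a=3}
  after event 2 (t=13: SET b = 33): {a=3, b=33}
  after event 3 (t=20: INC b by 13): {a=3, b=46}
  after event 4 (t=25: SET b = -6): {a=3, b=-6}
  after event 5 (t=27: INC b by 4): {a=3, b=-2}
  after event 6 (t=29: SET a = 11): {a=11, b=-2}
  after event 7 (t=39: DEC b by 10): {a=11, b=-12}
  after event 8 (t=44: SET b = -1): {a=11, b=-1}

Answer: {a=11, b=-1}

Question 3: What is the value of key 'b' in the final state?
Answer: -1

Derivation:
Track key 'b' through all 9 events:
  event 1 (t=4: INC a by 3): b unchanged
  event 2 (t=13: SET b = 33): b (absent) -> 33
  event 3 (t=20: INC b by 13): b 33 -> 46
  event 4 (t=25: SET b = -6): b 46 -> -6
  event 5 (t=27: INC b by 4): b -6 -> -2
  event 6 (t=29: SET a = 11): b unchanged
  event 7 (t=39: DEC b by 10): b -2 -> -12
  event 8 (t=44: SET b = -1): b -12 -> -1
  event 9 (t=52: INC c by 5): b unchanged
Final: b = -1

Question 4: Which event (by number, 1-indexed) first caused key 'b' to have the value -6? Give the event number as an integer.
Looking for first event where b becomes -6:
  event 2: b = 33
  event 3: b = 46
  event 4: b 46 -> -6  <-- first match

Answer: 4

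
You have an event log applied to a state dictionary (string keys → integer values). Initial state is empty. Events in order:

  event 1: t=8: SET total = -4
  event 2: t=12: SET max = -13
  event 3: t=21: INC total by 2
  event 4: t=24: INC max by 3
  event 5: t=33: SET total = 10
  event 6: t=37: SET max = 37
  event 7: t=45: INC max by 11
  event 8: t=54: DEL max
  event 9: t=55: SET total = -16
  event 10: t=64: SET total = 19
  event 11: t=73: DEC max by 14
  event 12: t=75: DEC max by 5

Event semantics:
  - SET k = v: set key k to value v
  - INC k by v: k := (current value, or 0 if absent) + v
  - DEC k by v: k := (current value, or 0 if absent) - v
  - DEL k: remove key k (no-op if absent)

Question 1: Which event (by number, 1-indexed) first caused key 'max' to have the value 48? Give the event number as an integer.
Answer: 7

Derivation:
Looking for first event where max becomes 48:
  event 2: max = -13
  event 3: max = -13
  event 4: max = -10
  event 5: max = -10
  event 6: max = 37
  event 7: max 37 -> 48  <-- first match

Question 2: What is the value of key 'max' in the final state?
Answer: -19

Derivation:
Track key 'max' through all 12 events:
  event 1 (t=8: SET total = -4): max unchanged
  event 2 (t=12: SET max = -13): max (absent) -> -13
  event 3 (t=21: INC total by 2): max unchanged
  event 4 (t=24: INC max by 3): max -13 -> -10
  event 5 (t=33: SET total = 10): max unchanged
  event 6 (t=37: SET max = 37): max -10 -> 37
  event 7 (t=45: INC max by 11): max 37 -> 48
  event 8 (t=54: DEL max): max 48 -> (absent)
  event 9 (t=55: SET total = -16): max unchanged
  event 10 (t=64: SET total = 19): max unchanged
  event 11 (t=73: DEC max by 14): max (absent) -> -14
  event 12 (t=75: DEC max by 5): max -14 -> -19
Final: max = -19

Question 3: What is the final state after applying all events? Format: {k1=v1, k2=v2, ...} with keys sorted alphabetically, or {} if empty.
  after event 1 (t=8: SET total = -4): {total=-4}
  after event 2 (t=12: SET max = -13): {max=-13, total=-4}
  after event 3 (t=21: INC total by 2): {max=-13, total=-2}
  after event 4 (t=24: INC max by 3): {max=-10, total=-2}
  after event 5 (t=33: SET total = 10): {max=-10, total=10}
  after event 6 (t=37: SET max = 37): {max=37, total=10}
  after event 7 (t=45: INC max by 11): {max=48, total=10}
  after event 8 (t=54: DEL max): {total=10}
  after event 9 (t=55: SET total = -16): {total=-16}
  after event 10 (t=64: SET total = 19): {total=19}
  after event 11 (t=73: DEC max by 14): {max=-14, total=19}
  after event 12 (t=75: DEC max by 5): {max=-19, total=19}

Answer: {max=-19, total=19}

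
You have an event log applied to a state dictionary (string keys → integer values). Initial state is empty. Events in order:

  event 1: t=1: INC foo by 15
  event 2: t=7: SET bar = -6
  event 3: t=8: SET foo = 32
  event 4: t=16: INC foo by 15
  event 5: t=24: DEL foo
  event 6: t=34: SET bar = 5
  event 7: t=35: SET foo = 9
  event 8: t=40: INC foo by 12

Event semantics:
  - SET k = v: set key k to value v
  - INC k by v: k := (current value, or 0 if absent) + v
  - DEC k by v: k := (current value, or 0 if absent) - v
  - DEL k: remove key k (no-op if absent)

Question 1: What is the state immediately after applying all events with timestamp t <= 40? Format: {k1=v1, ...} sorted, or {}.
Answer: {bar=5, foo=21}

Derivation:
Apply events with t <= 40 (8 events):
  after event 1 (t=1: INC foo by 15): {foo=15}
  after event 2 (t=7: SET bar = -6): {bar=-6, foo=15}
  after event 3 (t=8: SET foo = 32): {bar=-6, foo=32}
  after event 4 (t=16: INC foo by 15): {bar=-6, foo=47}
  after event 5 (t=24: DEL foo): {bar=-6}
  after event 6 (t=34: SET bar = 5): {bar=5}
  after event 7 (t=35: SET foo = 9): {bar=5, foo=9}
  after event 8 (t=40: INC foo by 12): {bar=5, foo=21}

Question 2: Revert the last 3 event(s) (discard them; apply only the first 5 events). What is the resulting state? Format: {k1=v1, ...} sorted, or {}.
Answer: {bar=-6}

Derivation:
Keep first 5 events (discard last 3):
  after event 1 (t=1: INC foo by 15): {foo=15}
  after event 2 (t=7: SET bar = -6): {bar=-6, foo=15}
  after event 3 (t=8: SET foo = 32): {bar=-6, foo=32}
  after event 4 (t=16: INC foo by 15): {bar=-6, foo=47}
  after event 5 (t=24: DEL foo): {bar=-6}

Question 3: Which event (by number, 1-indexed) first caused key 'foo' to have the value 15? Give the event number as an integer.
Looking for first event where foo becomes 15:
  event 1: foo (absent) -> 15  <-- first match

Answer: 1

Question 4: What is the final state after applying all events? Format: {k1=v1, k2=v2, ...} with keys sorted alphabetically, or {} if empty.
Answer: {bar=5, foo=21}

Derivation:
  after event 1 (t=1: INC foo by 15): {foo=15}
  after event 2 (t=7: SET bar = -6): {bar=-6, foo=15}
  after event 3 (t=8: SET foo = 32): {bar=-6, foo=32}
  after event 4 (t=16: INC foo by 15): {bar=-6, foo=47}
  after event 5 (t=24: DEL foo): {bar=-6}
  after event 6 (t=34: SET bar = 5): {bar=5}
  after event 7 (t=35: SET foo = 9): {bar=5, foo=9}
  after event 8 (t=40: INC foo by 12): {bar=5, foo=21}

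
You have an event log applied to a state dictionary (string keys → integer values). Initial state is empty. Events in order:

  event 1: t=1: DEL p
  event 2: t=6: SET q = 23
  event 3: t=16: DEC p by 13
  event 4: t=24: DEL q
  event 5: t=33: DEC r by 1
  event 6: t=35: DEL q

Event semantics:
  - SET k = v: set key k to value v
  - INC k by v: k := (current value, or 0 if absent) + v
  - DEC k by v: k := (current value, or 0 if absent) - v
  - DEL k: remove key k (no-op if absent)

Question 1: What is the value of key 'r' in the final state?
Answer: -1

Derivation:
Track key 'r' through all 6 events:
  event 1 (t=1: DEL p): r unchanged
  event 2 (t=6: SET q = 23): r unchanged
  event 3 (t=16: DEC p by 13): r unchanged
  event 4 (t=24: DEL q): r unchanged
  event 5 (t=33: DEC r by 1): r (absent) -> -1
  event 6 (t=35: DEL q): r unchanged
Final: r = -1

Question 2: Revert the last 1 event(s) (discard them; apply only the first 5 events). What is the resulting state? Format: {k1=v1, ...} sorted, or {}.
Answer: {p=-13, r=-1}

Derivation:
Keep first 5 events (discard last 1):
  after event 1 (t=1: DEL p): {}
  after event 2 (t=6: SET q = 23): {q=23}
  after event 3 (t=16: DEC p by 13): {p=-13, q=23}
  after event 4 (t=24: DEL q): {p=-13}
  after event 5 (t=33: DEC r by 1): {p=-13, r=-1}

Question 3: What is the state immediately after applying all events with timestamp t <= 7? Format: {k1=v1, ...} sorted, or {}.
Answer: {q=23}

Derivation:
Apply events with t <= 7 (2 events):
  after event 1 (t=1: DEL p): {}
  after event 2 (t=6: SET q = 23): {q=23}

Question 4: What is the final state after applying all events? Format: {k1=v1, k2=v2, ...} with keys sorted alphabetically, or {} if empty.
Answer: {p=-13, r=-1}

Derivation:
  after event 1 (t=1: DEL p): {}
  after event 2 (t=6: SET q = 23): {q=23}
  after event 3 (t=16: DEC p by 13): {p=-13, q=23}
  after event 4 (t=24: DEL q): {p=-13}
  after event 5 (t=33: DEC r by 1): {p=-13, r=-1}
  after event 6 (t=35: DEL q): {p=-13, r=-1}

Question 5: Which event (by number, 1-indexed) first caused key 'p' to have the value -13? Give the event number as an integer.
Answer: 3

Derivation:
Looking for first event where p becomes -13:
  event 3: p (absent) -> -13  <-- first match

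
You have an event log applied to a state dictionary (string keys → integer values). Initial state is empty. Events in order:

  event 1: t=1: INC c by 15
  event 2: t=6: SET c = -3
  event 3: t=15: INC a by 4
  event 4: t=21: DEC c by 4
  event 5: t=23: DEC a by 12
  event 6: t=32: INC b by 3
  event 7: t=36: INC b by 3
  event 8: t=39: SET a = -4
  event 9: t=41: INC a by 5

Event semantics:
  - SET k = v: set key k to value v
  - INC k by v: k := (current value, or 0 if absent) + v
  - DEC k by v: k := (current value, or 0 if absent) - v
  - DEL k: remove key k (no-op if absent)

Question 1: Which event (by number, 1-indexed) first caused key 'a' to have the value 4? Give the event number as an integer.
Answer: 3

Derivation:
Looking for first event where a becomes 4:
  event 3: a (absent) -> 4  <-- first match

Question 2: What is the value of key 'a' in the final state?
Answer: 1

Derivation:
Track key 'a' through all 9 events:
  event 1 (t=1: INC c by 15): a unchanged
  event 2 (t=6: SET c = -3): a unchanged
  event 3 (t=15: INC a by 4): a (absent) -> 4
  event 4 (t=21: DEC c by 4): a unchanged
  event 5 (t=23: DEC a by 12): a 4 -> -8
  event 6 (t=32: INC b by 3): a unchanged
  event 7 (t=36: INC b by 3): a unchanged
  event 8 (t=39: SET a = -4): a -8 -> -4
  event 9 (t=41: INC a by 5): a -4 -> 1
Final: a = 1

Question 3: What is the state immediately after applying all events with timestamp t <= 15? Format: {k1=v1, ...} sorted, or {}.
Apply events with t <= 15 (3 events):
  after event 1 (t=1: INC c by 15): {c=15}
  after event 2 (t=6: SET c = -3): {c=-3}
  after event 3 (t=15: INC a by 4): {a=4, c=-3}

Answer: {a=4, c=-3}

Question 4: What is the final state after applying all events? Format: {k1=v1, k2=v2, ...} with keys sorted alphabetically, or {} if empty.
Answer: {a=1, b=6, c=-7}

Derivation:
  after event 1 (t=1: INC c by 15): {c=15}
  after event 2 (t=6: SET c = -3): {c=-3}
  after event 3 (t=15: INC a by 4): {a=4, c=-3}
  after event 4 (t=21: DEC c by 4): {a=4, c=-7}
  after event 5 (t=23: DEC a by 12): {a=-8, c=-7}
  after event 6 (t=32: INC b by 3): {a=-8, b=3, c=-7}
  after event 7 (t=36: INC b by 3): {a=-8, b=6, c=-7}
  after event 8 (t=39: SET a = -4): {a=-4, b=6, c=-7}
  after event 9 (t=41: INC a by 5): {a=1, b=6, c=-7}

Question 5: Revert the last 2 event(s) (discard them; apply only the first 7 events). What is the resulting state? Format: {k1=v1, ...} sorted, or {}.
Keep first 7 events (discard last 2):
  after event 1 (t=1: INC c by 15): {c=15}
  after event 2 (t=6: SET c = -3): {c=-3}
  after event 3 (t=15: INC a by 4): {a=4, c=-3}
  after event 4 (t=21: DEC c by 4): {a=4, c=-7}
  after event 5 (t=23: DEC a by 12): {a=-8, c=-7}
  after event 6 (t=32: INC b by 3): {a=-8, b=3, c=-7}
  after event 7 (t=36: INC b by 3): {a=-8, b=6, c=-7}

Answer: {a=-8, b=6, c=-7}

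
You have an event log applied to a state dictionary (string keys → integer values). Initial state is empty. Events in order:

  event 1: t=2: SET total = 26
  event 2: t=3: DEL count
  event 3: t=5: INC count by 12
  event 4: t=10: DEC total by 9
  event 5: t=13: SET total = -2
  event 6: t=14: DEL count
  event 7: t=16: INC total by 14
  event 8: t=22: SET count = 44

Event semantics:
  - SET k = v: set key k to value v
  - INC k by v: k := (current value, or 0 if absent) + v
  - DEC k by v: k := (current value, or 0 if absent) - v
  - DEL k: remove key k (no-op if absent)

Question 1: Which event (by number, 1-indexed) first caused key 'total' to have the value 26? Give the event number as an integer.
Answer: 1

Derivation:
Looking for first event where total becomes 26:
  event 1: total (absent) -> 26  <-- first match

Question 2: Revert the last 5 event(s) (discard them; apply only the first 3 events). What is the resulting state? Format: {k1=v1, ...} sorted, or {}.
Keep first 3 events (discard last 5):
  after event 1 (t=2: SET total = 26): {total=26}
  after event 2 (t=3: DEL count): {total=26}
  after event 3 (t=5: INC count by 12): {count=12, total=26}

Answer: {count=12, total=26}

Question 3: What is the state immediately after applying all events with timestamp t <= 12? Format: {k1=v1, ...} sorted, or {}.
Answer: {count=12, total=17}

Derivation:
Apply events with t <= 12 (4 events):
  after event 1 (t=2: SET total = 26): {total=26}
  after event 2 (t=3: DEL count): {total=26}
  after event 3 (t=5: INC count by 12): {count=12, total=26}
  after event 4 (t=10: DEC total by 9): {count=12, total=17}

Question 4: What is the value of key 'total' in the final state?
Answer: 12

Derivation:
Track key 'total' through all 8 events:
  event 1 (t=2: SET total = 26): total (absent) -> 26
  event 2 (t=3: DEL count): total unchanged
  event 3 (t=5: INC count by 12): total unchanged
  event 4 (t=10: DEC total by 9): total 26 -> 17
  event 5 (t=13: SET total = -2): total 17 -> -2
  event 6 (t=14: DEL count): total unchanged
  event 7 (t=16: INC total by 14): total -2 -> 12
  event 8 (t=22: SET count = 44): total unchanged
Final: total = 12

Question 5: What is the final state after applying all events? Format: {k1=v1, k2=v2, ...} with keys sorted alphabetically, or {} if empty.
  after event 1 (t=2: SET total = 26): {total=26}
  after event 2 (t=3: DEL count): {total=26}
  after event 3 (t=5: INC count by 12): {count=12, total=26}
  after event 4 (t=10: DEC total by 9): {count=12, total=17}
  after event 5 (t=13: SET total = -2): {count=12, total=-2}
  after event 6 (t=14: DEL count): {total=-2}
  after event 7 (t=16: INC total by 14): {total=12}
  after event 8 (t=22: SET count = 44): {count=44, total=12}

Answer: {count=44, total=12}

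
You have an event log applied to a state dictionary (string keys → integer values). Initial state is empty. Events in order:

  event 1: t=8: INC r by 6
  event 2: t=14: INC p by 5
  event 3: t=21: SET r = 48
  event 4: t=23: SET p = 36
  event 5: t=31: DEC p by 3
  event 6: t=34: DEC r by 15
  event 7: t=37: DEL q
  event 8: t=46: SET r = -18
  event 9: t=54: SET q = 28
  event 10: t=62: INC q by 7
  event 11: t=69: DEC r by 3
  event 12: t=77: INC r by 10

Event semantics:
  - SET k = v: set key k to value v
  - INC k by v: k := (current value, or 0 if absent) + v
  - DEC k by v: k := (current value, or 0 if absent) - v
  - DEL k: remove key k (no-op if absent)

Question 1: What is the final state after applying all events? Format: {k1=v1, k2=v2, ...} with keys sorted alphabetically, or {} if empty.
Answer: {p=33, q=35, r=-11}

Derivation:
  after event 1 (t=8: INC r by 6): {r=6}
  after event 2 (t=14: INC p by 5): {p=5, r=6}
  after event 3 (t=21: SET r = 48): {p=5, r=48}
  after event 4 (t=23: SET p = 36): {p=36, r=48}
  after event 5 (t=31: DEC p by 3): {p=33, r=48}
  after event 6 (t=34: DEC r by 15): {p=33, r=33}
  after event 7 (t=37: DEL q): {p=33, r=33}
  after event 8 (t=46: SET r = -18): {p=33, r=-18}
  after event 9 (t=54: SET q = 28): {p=33, q=28, r=-18}
  after event 10 (t=62: INC q by 7): {p=33, q=35, r=-18}
  after event 11 (t=69: DEC r by 3): {p=33, q=35, r=-21}
  after event 12 (t=77: INC r by 10): {p=33, q=35, r=-11}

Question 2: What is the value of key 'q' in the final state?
Answer: 35

Derivation:
Track key 'q' through all 12 events:
  event 1 (t=8: INC r by 6): q unchanged
  event 2 (t=14: INC p by 5): q unchanged
  event 3 (t=21: SET r = 48): q unchanged
  event 4 (t=23: SET p = 36): q unchanged
  event 5 (t=31: DEC p by 3): q unchanged
  event 6 (t=34: DEC r by 15): q unchanged
  event 7 (t=37: DEL q): q (absent) -> (absent)
  event 8 (t=46: SET r = -18): q unchanged
  event 9 (t=54: SET q = 28): q (absent) -> 28
  event 10 (t=62: INC q by 7): q 28 -> 35
  event 11 (t=69: DEC r by 3): q unchanged
  event 12 (t=77: INC r by 10): q unchanged
Final: q = 35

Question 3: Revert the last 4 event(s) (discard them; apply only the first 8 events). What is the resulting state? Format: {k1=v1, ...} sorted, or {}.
Keep first 8 events (discard last 4):
  after event 1 (t=8: INC r by 6): {r=6}
  after event 2 (t=14: INC p by 5): {p=5, r=6}
  after event 3 (t=21: SET r = 48): {p=5, r=48}
  after event 4 (t=23: SET p = 36): {p=36, r=48}
  after event 5 (t=31: DEC p by 3): {p=33, r=48}
  after event 6 (t=34: DEC r by 15): {p=33, r=33}
  after event 7 (t=37: DEL q): {p=33, r=33}
  after event 8 (t=46: SET r = -18): {p=33, r=-18}

Answer: {p=33, r=-18}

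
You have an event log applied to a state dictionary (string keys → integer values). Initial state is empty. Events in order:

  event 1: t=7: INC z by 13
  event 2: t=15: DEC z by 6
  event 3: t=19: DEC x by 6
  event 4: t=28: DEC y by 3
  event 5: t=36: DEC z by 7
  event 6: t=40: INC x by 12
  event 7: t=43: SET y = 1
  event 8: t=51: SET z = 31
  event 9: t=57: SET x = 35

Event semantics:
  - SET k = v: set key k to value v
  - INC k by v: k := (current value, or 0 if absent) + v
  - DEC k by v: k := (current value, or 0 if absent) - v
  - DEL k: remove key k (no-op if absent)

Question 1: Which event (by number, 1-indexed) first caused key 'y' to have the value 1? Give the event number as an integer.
Answer: 7

Derivation:
Looking for first event where y becomes 1:
  event 4: y = -3
  event 5: y = -3
  event 6: y = -3
  event 7: y -3 -> 1  <-- first match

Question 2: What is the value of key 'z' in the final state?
Answer: 31

Derivation:
Track key 'z' through all 9 events:
  event 1 (t=7: INC z by 13): z (absent) -> 13
  event 2 (t=15: DEC z by 6): z 13 -> 7
  event 3 (t=19: DEC x by 6): z unchanged
  event 4 (t=28: DEC y by 3): z unchanged
  event 5 (t=36: DEC z by 7): z 7 -> 0
  event 6 (t=40: INC x by 12): z unchanged
  event 7 (t=43: SET y = 1): z unchanged
  event 8 (t=51: SET z = 31): z 0 -> 31
  event 9 (t=57: SET x = 35): z unchanged
Final: z = 31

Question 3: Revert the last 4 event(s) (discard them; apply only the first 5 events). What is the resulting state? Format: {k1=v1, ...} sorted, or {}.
Answer: {x=-6, y=-3, z=0}

Derivation:
Keep first 5 events (discard last 4):
  after event 1 (t=7: INC z by 13): {z=13}
  after event 2 (t=15: DEC z by 6): {z=7}
  after event 3 (t=19: DEC x by 6): {x=-6, z=7}
  after event 4 (t=28: DEC y by 3): {x=-6, y=-3, z=7}
  after event 5 (t=36: DEC z by 7): {x=-6, y=-3, z=0}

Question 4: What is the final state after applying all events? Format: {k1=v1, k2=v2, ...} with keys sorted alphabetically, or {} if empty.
Answer: {x=35, y=1, z=31}

Derivation:
  after event 1 (t=7: INC z by 13): {z=13}
  after event 2 (t=15: DEC z by 6): {z=7}
  after event 3 (t=19: DEC x by 6): {x=-6, z=7}
  after event 4 (t=28: DEC y by 3): {x=-6, y=-3, z=7}
  after event 5 (t=36: DEC z by 7): {x=-6, y=-3, z=0}
  after event 6 (t=40: INC x by 12): {x=6, y=-3, z=0}
  after event 7 (t=43: SET y = 1): {x=6, y=1, z=0}
  after event 8 (t=51: SET z = 31): {x=6, y=1, z=31}
  after event 9 (t=57: SET x = 35): {x=35, y=1, z=31}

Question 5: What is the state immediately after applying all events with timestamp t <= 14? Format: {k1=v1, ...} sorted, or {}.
Answer: {z=13}

Derivation:
Apply events with t <= 14 (1 events):
  after event 1 (t=7: INC z by 13): {z=13}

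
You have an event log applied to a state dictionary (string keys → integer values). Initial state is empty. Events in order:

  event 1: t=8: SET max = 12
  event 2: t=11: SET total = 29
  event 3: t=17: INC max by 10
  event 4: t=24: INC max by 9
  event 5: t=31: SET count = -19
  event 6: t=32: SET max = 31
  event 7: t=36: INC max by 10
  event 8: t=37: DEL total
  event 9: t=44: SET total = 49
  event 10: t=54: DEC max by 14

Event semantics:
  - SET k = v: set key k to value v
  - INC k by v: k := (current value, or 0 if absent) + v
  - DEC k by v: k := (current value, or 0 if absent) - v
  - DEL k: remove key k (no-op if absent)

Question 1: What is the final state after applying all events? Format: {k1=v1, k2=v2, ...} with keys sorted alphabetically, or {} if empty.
Answer: {count=-19, max=27, total=49}

Derivation:
  after event 1 (t=8: SET max = 12): {max=12}
  after event 2 (t=11: SET total = 29): {max=12, total=29}
  after event 3 (t=17: INC max by 10): {max=22, total=29}
  after event 4 (t=24: INC max by 9): {max=31, total=29}
  after event 5 (t=31: SET count = -19): {count=-19, max=31, total=29}
  after event 6 (t=32: SET max = 31): {count=-19, max=31, total=29}
  after event 7 (t=36: INC max by 10): {count=-19, max=41, total=29}
  after event 8 (t=37: DEL total): {count=-19, max=41}
  after event 9 (t=44: SET total = 49): {count=-19, max=41, total=49}
  after event 10 (t=54: DEC max by 14): {count=-19, max=27, total=49}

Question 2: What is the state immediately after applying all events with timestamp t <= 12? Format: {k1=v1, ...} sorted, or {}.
Answer: {max=12, total=29}

Derivation:
Apply events with t <= 12 (2 events):
  after event 1 (t=8: SET max = 12): {max=12}
  after event 2 (t=11: SET total = 29): {max=12, total=29}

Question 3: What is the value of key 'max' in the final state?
Answer: 27

Derivation:
Track key 'max' through all 10 events:
  event 1 (t=8: SET max = 12): max (absent) -> 12
  event 2 (t=11: SET total = 29): max unchanged
  event 3 (t=17: INC max by 10): max 12 -> 22
  event 4 (t=24: INC max by 9): max 22 -> 31
  event 5 (t=31: SET count = -19): max unchanged
  event 6 (t=32: SET max = 31): max 31 -> 31
  event 7 (t=36: INC max by 10): max 31 -> 41
  event 8 (t=37: DEL total): max unchanged
  event 9 (t=44: SET total = 49): max unchanged
  event 10 (t=54: DEC max by 14): max 41 -> 27
Final: max = 27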